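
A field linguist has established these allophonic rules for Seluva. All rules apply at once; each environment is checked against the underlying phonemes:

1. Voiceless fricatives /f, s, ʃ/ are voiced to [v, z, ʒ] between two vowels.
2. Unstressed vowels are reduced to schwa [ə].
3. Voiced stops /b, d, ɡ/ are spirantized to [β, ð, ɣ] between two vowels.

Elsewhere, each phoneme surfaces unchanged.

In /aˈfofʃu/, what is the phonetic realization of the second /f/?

[f]

/f/ — between /o/ and /ʃ/; rule 1 does not apply here → [f].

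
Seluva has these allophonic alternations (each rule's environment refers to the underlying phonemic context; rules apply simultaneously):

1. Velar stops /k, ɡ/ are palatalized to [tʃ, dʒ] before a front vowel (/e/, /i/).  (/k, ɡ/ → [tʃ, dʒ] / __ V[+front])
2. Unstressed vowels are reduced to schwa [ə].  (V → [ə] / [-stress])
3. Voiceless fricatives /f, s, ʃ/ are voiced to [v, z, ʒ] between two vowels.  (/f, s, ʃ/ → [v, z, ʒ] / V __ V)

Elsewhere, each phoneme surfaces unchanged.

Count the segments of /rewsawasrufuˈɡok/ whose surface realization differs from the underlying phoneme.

6

Segments that undergo a rule: /e/ → [ə] (rule 2); /a/ → [ə] (rule 2); /a/ → [ə] (rule 2); /u/ → [ə] (rule 2); /f/ → [v] (rule 3); /u/ → [ə] (rule 2).
All other segments surface unchanged.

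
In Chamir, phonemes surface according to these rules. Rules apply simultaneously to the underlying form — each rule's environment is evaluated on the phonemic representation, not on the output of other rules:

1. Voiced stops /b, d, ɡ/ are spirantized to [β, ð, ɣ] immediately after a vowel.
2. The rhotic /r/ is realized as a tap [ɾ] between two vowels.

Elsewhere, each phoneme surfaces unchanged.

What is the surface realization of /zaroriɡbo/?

[zaɾoɾiɣbo]

/z/ — not in any rule's target class → [z].
/a/ — not in any rule's target class → [a].
/r/ meets the environment for rule 2 (between two vowels) → [ɾ].
/o/ stays [o].
/r/ — between /o/ and /i/, between two vowels — surfaces as [ɾ] (rule 2).
/i/ (between /r/ and /ɡ/): no rule targets it → [i].
/ɡ/ meets the environment for rule 1 (immediately after a vowel) → [ɣ].
/b/ — between /ɡ/ and /o/; rule 1 does not apply here → [b].
/o/ (word-final): no rule targets it → [o].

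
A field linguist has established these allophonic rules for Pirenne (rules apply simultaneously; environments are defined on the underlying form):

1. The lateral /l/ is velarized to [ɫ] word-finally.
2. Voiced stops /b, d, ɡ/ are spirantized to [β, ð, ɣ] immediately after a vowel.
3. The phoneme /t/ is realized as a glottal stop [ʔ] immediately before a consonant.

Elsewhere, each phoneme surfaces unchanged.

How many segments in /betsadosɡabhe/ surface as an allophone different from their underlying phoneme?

3

Segments that undergo a rule: /t/ → [ʔ] (rule 3); /d/ → [ð] (rule 2); /b/ → [β] (rule 2).
All other segments surface unchanged.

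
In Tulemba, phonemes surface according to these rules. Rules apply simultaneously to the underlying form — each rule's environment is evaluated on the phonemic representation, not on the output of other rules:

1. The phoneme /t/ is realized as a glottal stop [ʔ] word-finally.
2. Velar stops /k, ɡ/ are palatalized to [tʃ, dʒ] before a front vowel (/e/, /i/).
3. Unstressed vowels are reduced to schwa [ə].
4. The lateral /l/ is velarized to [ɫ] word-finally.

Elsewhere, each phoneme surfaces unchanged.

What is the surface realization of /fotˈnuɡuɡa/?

[fətˈnuɡəɡə]

/f/ stays [f].
/o/ (between /f/ and /t/): in an unstressed syllable, so rule 3 applies → [ə].
/t/ (between /o/ and /n/): rule 1 targets it, but not word-finally → unchanged [t].
/n/ (between /t/ and /u/) is unaffected → [n].
/u/ (between /n/ and /ɡ/) is in the target of rule 3 but the environment (in an unstressed syllable) is not met → [u].
/ɡ/ (between /u/ and /u/): rule 2 targets it, but not before a front vowel → unchanged [ɡ].
Rule 3 applies to /u/ (between /ɡ/ and /ɡ/: in an unstressed syllable) → [ə].
/ɡ/ (between /u/ and /a/) fails the environment for rule 2, so it stays [ɡ].
Rule 3 applies to /a/ (word-final: in an unstressed syllable) → [ə].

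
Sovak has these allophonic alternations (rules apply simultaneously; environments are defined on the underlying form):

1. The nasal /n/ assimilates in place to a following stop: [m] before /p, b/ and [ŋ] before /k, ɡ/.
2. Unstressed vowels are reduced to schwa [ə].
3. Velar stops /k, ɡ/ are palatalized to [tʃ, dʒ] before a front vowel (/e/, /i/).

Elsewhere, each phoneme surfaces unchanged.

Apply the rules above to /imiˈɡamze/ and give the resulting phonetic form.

/i/ (word-initial): in an unstressed syllable, so rule 2 applies → [ə].
/m/ — not in any rule's target class → [m].
/i/ — between /m/ and /ɡ/, in an unstressed syllable — surfaces as [ə] (rule 2).
/ɡ/ (between /i/ and /a/) is in the target of rule 3 but the environment (before a front vowel) is not met → [ɡ].
/a/ (between /ɡ/ and /m/): rule 2 targets it, but not in an unstressed syllable → unchanged [a].
/m/ stays [m].
/z/ — not in any rule's target class → [z].
/e/ meets the environment for rule 2 (in an unstressed syllable) → [ə].

[əməˈɡamzə]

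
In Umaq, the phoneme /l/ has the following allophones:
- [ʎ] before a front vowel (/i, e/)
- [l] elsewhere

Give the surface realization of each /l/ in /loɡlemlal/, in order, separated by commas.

Occurrence 1 (position 1): no conditioning environment matches → elsewhere allophone [l].
Occurrence 2 (position 4): before a front vowel (/i, e/) → [ʎ].
Occurrence 3 (position 7): no conditioning environment matches → elsewhere allophone [l].
Occurrence 4 (position 9): no conditioning environment matches → elsewhere allophone [l].

[l], [ʎ], [l], [l]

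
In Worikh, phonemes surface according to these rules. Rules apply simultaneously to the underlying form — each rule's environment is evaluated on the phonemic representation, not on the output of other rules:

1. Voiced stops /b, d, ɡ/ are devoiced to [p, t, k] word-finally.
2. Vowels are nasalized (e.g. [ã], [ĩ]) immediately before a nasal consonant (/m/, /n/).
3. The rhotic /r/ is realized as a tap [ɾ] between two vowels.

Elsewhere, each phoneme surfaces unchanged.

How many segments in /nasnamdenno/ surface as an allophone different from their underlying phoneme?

Segments that undergo a rule: /a/ → [ã] (rule 2); /e/ → [ẽ] (rule 2).
All other segments surface unchanged.

2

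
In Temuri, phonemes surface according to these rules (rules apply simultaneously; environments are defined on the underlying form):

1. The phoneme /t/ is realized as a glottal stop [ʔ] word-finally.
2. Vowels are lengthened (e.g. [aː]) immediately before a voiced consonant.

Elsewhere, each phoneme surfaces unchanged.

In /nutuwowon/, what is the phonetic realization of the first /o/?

[oː]

/o/ (between /w/ and /w/): before a voiced consonant, so rule 2 applies → [oː].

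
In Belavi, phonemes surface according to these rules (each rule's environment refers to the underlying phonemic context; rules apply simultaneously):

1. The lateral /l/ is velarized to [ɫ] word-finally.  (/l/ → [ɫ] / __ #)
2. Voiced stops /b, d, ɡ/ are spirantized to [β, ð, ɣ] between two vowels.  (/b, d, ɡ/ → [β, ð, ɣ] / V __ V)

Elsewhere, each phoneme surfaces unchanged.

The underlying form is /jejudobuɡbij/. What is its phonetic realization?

/d/ meets the environment for rule 2 (between two vowels) → [ð].
/b/ meets the environment for rule 2 (between two vowels) → [β].
/ɡ/ (between /u/ and /b/) is in the target of rule 2 but the environment (between two vowels) is not met → [ɡ].
/b/ (between /ɡ/ and /i/) fails the environment for rule 2, so it stays [b].

[jejuðoβuɡbij]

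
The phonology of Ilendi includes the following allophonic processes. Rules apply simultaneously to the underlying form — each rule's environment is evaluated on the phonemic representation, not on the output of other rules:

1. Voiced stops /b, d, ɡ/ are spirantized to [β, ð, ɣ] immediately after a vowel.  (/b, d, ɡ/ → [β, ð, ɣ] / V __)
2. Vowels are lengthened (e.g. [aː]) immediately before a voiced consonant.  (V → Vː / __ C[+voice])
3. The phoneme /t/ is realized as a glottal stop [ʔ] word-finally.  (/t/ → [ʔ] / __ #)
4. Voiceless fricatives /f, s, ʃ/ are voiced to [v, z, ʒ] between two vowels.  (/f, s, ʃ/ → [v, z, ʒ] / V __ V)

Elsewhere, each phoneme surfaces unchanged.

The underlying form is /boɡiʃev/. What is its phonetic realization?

[boːɣiʒeːv]

/b/ (word-initial): rule 1 targets it, but not immediately after a vowel → unchanged [b].
/o/ — between /b/ and /ɡ/, before a voiced consonant — surfaces as [oː] (rule 2).
Rule 1 applies to /ɡ/ (between /o/ and /i/: immediately after a vowel) → [ɣ].
/i/ (between /ɡ/ and /ʃ/) fails the environment for rule 2, so it stays [i].
Rule 4 applies to /ʃ/ (between /i/ and /e/: between two vowels) → [ʒ].
/e/ meets the environment for rule 2 (before a voiced consonant) → [eː].
/v/ stays [v].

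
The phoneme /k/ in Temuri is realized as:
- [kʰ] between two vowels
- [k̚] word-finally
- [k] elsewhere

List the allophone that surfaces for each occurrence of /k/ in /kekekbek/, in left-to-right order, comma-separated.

[k], [kʰ], [k], [k̚]

Occurrence 1 (position 1): no conditioning environment matches → elsewhere allophone [k].
Occurrence 2 (position 3): between two vowels → [kʰ].
Occurrence 3 (position 5): no conditioning environment matches → elsewhere allophone [k].
Occurrence 4 (position 8): word-finally → [k̚].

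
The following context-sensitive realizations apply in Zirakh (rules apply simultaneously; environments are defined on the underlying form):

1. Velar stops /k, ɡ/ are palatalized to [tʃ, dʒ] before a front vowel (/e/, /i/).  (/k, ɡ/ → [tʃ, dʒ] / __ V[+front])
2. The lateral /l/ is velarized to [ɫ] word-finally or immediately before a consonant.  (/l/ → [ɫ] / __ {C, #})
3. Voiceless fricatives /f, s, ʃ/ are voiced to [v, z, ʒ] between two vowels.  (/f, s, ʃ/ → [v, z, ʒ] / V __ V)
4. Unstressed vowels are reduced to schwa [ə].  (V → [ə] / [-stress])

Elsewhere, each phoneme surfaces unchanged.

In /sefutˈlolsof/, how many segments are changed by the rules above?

Segments that undergo a rule: /e/ → [ə] (rule 4); /f/ → [v] (rule 3); /u/ → [ə] (rule 4); /l/ → [ɫ] (rule 2); /o/ → [ə] (rule 4).
All other segments surface unchanged.

5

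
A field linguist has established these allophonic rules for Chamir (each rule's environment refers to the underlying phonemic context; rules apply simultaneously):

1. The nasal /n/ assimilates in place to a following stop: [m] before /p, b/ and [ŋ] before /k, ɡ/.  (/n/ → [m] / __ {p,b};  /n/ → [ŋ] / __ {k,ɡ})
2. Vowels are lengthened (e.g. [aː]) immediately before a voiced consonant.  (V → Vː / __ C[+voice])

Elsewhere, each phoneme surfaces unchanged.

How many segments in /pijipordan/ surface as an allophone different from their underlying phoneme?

Segments that undergo a rule: /i/ → [iː] (rule 2); /o/ → [oː] (rule 2); /a/ → [aː] (rule 2).
All other segments surface unchanged.

3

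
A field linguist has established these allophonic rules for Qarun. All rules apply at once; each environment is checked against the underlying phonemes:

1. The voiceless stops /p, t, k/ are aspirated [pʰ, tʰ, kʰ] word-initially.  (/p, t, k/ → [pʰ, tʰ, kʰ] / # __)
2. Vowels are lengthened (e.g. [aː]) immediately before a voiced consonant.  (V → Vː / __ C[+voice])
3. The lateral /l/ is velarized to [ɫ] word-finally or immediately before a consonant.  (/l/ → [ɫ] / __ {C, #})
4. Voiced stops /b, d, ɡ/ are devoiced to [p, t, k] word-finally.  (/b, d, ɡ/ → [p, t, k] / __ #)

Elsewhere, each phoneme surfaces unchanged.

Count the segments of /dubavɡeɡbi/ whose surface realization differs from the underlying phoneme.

3

Segments that undergo a rule: /u/ → [uː] (rule 2); /a/ → [aː] (rule 2); /e/ → [eː] (rule 2).
All other segments surface unchanged.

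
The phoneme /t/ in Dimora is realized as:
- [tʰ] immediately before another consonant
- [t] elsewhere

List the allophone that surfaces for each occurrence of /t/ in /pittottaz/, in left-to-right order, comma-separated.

Occurrence 1 (position 3): immediately before another consonant → [tʰ].
Occurrence 2 (position 4): no conditioning environment matches → elsewhere allophone [t].
Occurrence 3 (position 6): immediately before another consonant → [tʰ].
Occurrence 4 (position 7): no conditioning environment matches → elsewhere allophone [t].

[tʰ], [t], [tʰ], [t]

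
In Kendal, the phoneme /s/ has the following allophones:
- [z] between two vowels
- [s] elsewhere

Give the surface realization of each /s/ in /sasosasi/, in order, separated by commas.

[s], [z], [z], [z]

Occurrence 1 (position 1): no conditioning environment matches → elsewhere allophone [s].
Occurrence 2 (position 3): between two vowels → [z].
Occurrence 3 (position 5): between two vowels → [z].
Occurrence 4 (position 7): between two vowels → [z].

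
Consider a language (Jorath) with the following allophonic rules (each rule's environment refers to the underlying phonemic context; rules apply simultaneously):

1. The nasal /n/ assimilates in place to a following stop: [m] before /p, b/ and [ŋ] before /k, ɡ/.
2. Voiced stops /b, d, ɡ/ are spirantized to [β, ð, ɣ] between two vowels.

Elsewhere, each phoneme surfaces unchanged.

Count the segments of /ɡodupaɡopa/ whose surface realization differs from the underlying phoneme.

2

Segments that undergo a rule: /d/ → [ð] (rule 2); /ɡ/ → [ɣ] (rule 2).
All other segments surface unchanged.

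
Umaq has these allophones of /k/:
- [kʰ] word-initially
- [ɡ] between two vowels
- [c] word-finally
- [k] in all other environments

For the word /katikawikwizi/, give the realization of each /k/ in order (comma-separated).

[kʰ], [ɡ], [k]

Occurrence 1 (position 1): word-initially → [kʰ].
Occurrence 2 (position 5): between two vowels → [ɡ].
Occurrence 3 (position 9): no conditioning environment matches → elsewhere allophone [k].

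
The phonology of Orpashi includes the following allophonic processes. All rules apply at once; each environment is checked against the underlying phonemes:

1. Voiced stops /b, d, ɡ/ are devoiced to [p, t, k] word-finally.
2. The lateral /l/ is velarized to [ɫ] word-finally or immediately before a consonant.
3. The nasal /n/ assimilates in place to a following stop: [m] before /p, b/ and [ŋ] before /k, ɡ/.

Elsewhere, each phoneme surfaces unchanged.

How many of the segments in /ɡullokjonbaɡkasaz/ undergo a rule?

Segments that undergo a rule: /l/ → [ɫ] (rule 2); /n/ → [m] (rule 3).
All other segments surface unchanged.

2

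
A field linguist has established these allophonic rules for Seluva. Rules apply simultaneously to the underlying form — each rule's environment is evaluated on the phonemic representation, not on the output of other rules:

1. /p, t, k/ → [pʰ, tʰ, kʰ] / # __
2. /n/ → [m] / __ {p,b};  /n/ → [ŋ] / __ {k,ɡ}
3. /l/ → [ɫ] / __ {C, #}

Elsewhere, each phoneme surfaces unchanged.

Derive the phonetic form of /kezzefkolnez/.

[kʰezzefkoɫnez]

/k/ — word-initial, word-initially — surfaces as [kʰ] (rule 1).
/e/ stays [e].
/z/ stays [z].
/z/ — not in any rule's target class → [z].
/e/ (between /z/ and /f/): no rule targets it → [e].
/f/ (between /e/ and /k/) is unaffected → [f].
/k/ (between /f/ and /o/) fails the environment for rule 1, so it stays [k].
/o/ stays [o].
Rule 3 applies to /l/ (between /o/ and /n/: word-finally or immediately before a consonant) → [ɫ].
/n/ (between /l/ and /e/) is in the target of rule 2 but the environment (before a labial or velar stop) is not met → [n].
/e/ stays [e].
/z/ stays [z].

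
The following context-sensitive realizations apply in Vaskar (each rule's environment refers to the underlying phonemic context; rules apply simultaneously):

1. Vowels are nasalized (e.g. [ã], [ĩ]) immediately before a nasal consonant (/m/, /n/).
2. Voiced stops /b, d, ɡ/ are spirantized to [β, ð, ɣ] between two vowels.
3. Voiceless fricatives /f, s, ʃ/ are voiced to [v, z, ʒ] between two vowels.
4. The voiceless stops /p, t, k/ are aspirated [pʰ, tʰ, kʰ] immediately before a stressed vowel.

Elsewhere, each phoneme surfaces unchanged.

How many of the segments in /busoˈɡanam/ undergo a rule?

Segments that undergo a rule: /s/ → [z] (rule 3); /ɡ/ → [ɣ] (rule 2); /a/ → [ã] (rule 1); /a/ → [ã] (rule 1).
All other segments surface unchanged.

4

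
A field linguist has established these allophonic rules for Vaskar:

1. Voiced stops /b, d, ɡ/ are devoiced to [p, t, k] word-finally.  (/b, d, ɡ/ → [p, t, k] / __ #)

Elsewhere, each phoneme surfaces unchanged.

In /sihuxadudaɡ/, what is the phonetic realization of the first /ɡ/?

/ɡ/ — word-final, word-finally — surfaces as [k] (rule 1).

[k]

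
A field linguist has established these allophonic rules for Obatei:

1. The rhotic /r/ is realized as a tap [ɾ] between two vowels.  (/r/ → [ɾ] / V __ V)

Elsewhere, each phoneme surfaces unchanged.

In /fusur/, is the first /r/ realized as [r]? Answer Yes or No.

/r/ (word-final) is in the target of rule 1 but the environment (between two vowels) is not met → [r].
The actual realization is [r], which matches [r].

Yes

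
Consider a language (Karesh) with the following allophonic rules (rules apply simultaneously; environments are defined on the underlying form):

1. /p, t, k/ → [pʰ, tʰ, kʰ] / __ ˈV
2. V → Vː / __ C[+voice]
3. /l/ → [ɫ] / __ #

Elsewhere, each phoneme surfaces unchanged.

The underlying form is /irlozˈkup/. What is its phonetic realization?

[iːrloːzˈkʰup]

/i/ meets the environment for rule 2 (before a voiced consonant) → [iː].
/r/ (between /i/ and /l/): no rule targets it → [r].
/l/ (between /r/ and /o/) fails the environment for rule 3, so it stays [l].
/o/ (between /l/ and /z/) occurs before a voiced consonant → [oː] by rule 2.
/z/ stays [z].
/k/ (between /z/ and /u/): immediately before a stressed vowel, so rule 1 applies → [kʰ].
/u/ (between /k/ and /p/): rule 2 targets it, but not before a voiced consonant → unchanged [u].
/p/ — word-final; rule 1 does not apply here → [p].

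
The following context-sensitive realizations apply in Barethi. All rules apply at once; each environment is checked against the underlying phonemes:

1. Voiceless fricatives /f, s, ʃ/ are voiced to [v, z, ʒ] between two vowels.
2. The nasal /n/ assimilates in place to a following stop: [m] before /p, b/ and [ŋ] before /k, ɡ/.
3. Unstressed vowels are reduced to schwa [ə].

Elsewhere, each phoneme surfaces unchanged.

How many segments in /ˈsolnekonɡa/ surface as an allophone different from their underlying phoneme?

Segments that undergo a rule: /e/ → [ə] (rule 3); /o/ → [ə] (rule 3); /n/ → [ŋ] (rule 2); /a/ → [ə] (rule 3).
All other segments surface unchanged.

4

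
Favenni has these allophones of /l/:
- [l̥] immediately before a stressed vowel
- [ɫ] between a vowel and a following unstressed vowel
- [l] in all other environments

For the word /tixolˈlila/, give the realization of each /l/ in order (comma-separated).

Occurrence 1 (position 5): no conditioning environment matches → elsewhere allophone [l].
Occurrence 2 (position 6): immediately before a stressed vowel → [l̥].
Occurrence 3 (position 8): between a vowel and a following unstressed vowel → [ɫ].

[l], [l̥], [ɫ]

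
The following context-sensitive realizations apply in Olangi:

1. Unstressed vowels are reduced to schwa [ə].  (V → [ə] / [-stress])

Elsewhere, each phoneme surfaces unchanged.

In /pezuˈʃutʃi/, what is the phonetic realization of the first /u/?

Rule 1 applies to /u/ (between /z/ and /ʃ/: in an unstressed syllable) → [ə].

[ə]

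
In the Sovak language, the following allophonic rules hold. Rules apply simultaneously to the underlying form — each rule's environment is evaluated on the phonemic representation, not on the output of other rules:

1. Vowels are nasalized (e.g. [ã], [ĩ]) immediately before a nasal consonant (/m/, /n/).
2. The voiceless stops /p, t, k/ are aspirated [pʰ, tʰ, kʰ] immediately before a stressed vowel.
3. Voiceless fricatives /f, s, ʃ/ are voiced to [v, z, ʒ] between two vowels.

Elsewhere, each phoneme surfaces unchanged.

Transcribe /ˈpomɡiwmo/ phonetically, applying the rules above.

/p/ meets the environment for rule 2 (immediately before a stressed vowel) → [pʰ].
/o/ (between /p/ and /m/) occurs before a nasal consonant → [õ] by rule 1.
/m/ stays [m].
/ɡ/ stays [ɡ].
/i/ (between /ɡ/ and /w/): rule 1 targets it, but not before a nasal consonant → unchanged [i].
/w/ (between /i/ and /m/) is unaffected → [w].
/m/ stays [m].
/o/ (word-final): rule 1 targets it, but not before a nasal consonant → unchanged [o].

[ˈpʰõmɡiwmo]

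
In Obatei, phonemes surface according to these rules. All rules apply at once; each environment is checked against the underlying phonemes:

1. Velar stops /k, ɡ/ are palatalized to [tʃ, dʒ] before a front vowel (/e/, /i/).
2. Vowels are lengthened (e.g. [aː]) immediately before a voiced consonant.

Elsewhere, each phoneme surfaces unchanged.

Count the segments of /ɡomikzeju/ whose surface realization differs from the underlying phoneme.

2

Segments that undergo a rule: /o/ → [oː] (rule 2); /e/ → [eː] (rule 2).
All other segments surface unchanged.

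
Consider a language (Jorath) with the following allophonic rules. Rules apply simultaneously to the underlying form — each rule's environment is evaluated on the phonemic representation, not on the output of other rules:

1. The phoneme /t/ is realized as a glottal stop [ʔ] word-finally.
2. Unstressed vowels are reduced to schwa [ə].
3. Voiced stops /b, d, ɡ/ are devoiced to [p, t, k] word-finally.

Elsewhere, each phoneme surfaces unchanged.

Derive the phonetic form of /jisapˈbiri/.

/j/ (word-initial) is unaffected → [j].
/i/ — between /j/ and /s/, in an unstressed syllable — surfaces as [ə] (rule 2).
/s/ (between /i/ and /a/) is unaffected → [s].
/a/ — between /s/ and /p/, in an unstressed syllable — surfaces as [ə] (rule 2).
/p/ stays [p].
/b/ — between /p/ and /i/; rule 3 does not apply here → [b].
/i/ — between /b/ and /r/; rule 2 does not apply here → [i].
/r/ — not in any rule's target class → [r].
/i/ — word-final, in an unstressed syllable — surfaces as [ə] (rule 2).

[jəsəpˈbirə]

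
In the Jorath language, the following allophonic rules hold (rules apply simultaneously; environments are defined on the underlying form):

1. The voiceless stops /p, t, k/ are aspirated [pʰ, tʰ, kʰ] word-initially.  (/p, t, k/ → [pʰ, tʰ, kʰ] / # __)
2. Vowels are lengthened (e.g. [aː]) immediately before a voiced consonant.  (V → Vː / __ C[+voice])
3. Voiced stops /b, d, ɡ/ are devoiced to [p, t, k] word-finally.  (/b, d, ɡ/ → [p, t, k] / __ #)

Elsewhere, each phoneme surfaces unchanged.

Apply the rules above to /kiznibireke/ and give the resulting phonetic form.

/k/ meets the environment for rule 1 (word-initially) → [kʰ].
/i/ — between /k/ and /z/, before a voiced consonant — surfaces as [iː] (rule 2).
/z/ — not in any rule's target class → [z].
/n/ (between /z/ and /i/) is unaffected → [n].
/i/ (between /n/ and /b/): before a voiced consonant, so rule 2 applies → [iː].
/b/ — between /i/ and /i/; rule 3 does not apply here → [b].
Rule 2 applies to /i/ (between /b/ and /r/: before a voiced consonant) → [iː].
/r/ stays [r].
/e/ — between /r/ and /k/; rule 2 does not apply here → [e].
/k/ — between /e/ and /e/; rule 1 does not apply here → [k].
/e/ — word-final; rule 2 does not apply here → [e].

[kʰiːzniːbiːreke]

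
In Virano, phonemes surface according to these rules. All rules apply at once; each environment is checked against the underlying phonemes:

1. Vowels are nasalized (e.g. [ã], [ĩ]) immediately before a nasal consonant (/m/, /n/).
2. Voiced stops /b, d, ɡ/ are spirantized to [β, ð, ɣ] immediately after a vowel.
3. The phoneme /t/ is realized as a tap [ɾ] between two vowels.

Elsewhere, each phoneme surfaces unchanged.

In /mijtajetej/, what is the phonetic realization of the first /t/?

[t]

/t/ (between /j/ and /a/) fails the environment for rule 3, so it stays [t].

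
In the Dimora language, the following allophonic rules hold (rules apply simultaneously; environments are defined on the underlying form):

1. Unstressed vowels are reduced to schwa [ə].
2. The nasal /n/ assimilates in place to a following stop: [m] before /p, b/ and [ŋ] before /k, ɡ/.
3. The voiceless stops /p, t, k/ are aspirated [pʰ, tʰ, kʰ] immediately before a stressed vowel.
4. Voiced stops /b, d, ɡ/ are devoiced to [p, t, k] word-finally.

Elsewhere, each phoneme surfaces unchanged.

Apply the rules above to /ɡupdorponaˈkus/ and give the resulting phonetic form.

[ɡəpdərpənəˈkʰus]

/ɡ/ (word-initial): rule 4 targets it, but not word-finally → unchanged [ɡ].
/u/ (between /ɡ/ and /p/): in an unstressed syllable, so rule 1 applies → [ə].
/p/ — between /u/ and /d/; rule 3 does not apply here → [p].
/d/ (between /p/ and /o/): rule 4 targets it, but not word-finally → unchanged [d].
/o/ — between /d/ and /r/, in an unstressed syllable — surfaces as [ə] (rule 1).
/r/ (between /o/ and /p/): no rule targets it → [r].
/p/ (between /r/ and /o/) fails the environment for rule 3, so it stays [p].
/o/ — between /p/ and /n/, in an unstressed syllable — surfaces as [ə] (rule 1).
/n/ (between /o/ and /a/): rule 2 targets it, but not before a labial or velar stop → unchanged [n].
/a/ — between /n/ and /k/, in an unstressed syllable — surfaces as [ə] (rule 1).
Rule 3 applies to /k/ (between /a/ and /u/: immediately before a stressed vowel) → [kʰ].
/u/ (between /k/ and /s/) fails the environment for rule 1, so it stays [u].
/s/ (word-final): no rule targets it → [s].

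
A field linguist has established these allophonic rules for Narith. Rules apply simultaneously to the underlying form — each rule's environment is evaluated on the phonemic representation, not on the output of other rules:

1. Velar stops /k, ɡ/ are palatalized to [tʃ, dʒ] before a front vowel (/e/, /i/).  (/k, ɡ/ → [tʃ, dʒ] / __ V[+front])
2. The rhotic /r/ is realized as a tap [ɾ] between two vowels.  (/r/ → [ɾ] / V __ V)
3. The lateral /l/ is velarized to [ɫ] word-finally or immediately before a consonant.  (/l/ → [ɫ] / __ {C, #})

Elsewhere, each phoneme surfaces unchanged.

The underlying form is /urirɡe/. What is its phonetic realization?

/r/ (between /u/ and /i/) occurs between two vowels → [ɾ] by rule 2.
/r/ (between /i/ and /ɡ/) fails the environment for rule 2, so it stays [r].
/ɡ/ — between /r/ and /e/, before a front vowel — surfaces as [dʒ] (rule 1).

[uɾirdʒe]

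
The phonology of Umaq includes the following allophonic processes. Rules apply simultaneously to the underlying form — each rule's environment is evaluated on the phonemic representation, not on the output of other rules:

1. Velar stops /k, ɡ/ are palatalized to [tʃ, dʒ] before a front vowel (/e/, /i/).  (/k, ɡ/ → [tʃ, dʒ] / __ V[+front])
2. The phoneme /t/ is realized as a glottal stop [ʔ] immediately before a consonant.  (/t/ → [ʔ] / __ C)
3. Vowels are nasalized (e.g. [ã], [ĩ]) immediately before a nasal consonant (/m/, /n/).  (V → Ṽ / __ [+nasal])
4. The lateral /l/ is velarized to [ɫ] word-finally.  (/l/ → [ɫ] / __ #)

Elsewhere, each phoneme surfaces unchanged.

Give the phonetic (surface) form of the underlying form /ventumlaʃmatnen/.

/e/ — between /v/ and /n/, before a nasal consonant — surfaces as [ẽ] (rule 3).
/t/ (between /n/ and /u/) is in the target of rule 2 but the environment (immediately before a consonant) is not met → [t].
/u/ — between /t/ and /m/, before a nasal consonant — surfaces as [ũ] (rule 3).
/l/ (between /m/ and /a/): rule 4 targets it, but not word-finally → unchanged [l].
/a/ (between /l/ and /ʃ/) is in the target of rule 3 but the environment (before a nasal consonant) is not met → [a].
/a/ (between /m/ and /t/) fails the environment for rule 3, so it stays [a].
Rule 2 applies to /t/ (between /a/ and /n/: immediately before a consonant) → [ʔ].
/e/ (between /n/ and /n/): before a nasal consonant, so rule 3 applies → [ẽ].

[vẽntũmlaʃmaʔnẽn]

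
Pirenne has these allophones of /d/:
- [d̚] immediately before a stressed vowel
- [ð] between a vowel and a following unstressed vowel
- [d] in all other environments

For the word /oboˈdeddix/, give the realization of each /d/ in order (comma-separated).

Occurrence 1 (position 4): immediately before a stressed vowel → [d̚].
Occurrence 2 (position 6): no conditioning environment matches → elsewhere allophone [d].
Occurrence 3 (position 7): no conditioning environment matches → elsewhere allophone [d].

[d̚], [d], [d]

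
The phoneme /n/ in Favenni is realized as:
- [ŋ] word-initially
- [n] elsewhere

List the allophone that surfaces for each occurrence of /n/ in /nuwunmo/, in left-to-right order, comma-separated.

Occurrence 1 (position 1): word-initially → [ŋ].
Occurrence 2 (position 5): no conditioning environment matches → elsewhere allophone [n].

[ŋ], [n]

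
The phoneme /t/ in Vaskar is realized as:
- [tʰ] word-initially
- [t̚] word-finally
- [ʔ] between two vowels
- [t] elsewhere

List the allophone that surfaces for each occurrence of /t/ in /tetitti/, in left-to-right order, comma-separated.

Occurrence 1 (position 1): word-initially → [tʰ].
Occurrence 2 (position 3): between two vowels → [ʔ].
Occurrence 3 (position 5): no conditioning environment matches → elsewhere allophone [t].
Occurrence 4 (position 6): no conditioning environment matches → elsewhere allophone [t].

[tʰ], [ʔ], [t], [t]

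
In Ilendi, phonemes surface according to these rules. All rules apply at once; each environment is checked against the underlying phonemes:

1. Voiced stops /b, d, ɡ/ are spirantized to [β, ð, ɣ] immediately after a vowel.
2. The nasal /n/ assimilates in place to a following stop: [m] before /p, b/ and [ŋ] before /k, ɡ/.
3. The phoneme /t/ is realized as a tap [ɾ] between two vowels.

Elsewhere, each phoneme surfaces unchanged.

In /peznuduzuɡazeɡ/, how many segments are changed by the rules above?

3

Segments that undergo a rule: /d/ → [ð] (rule 1); /ɡ/ → [ɣ] (rule 1); /ɡ/ → [ɣ] (rule 1).
All other segments surface unchanged.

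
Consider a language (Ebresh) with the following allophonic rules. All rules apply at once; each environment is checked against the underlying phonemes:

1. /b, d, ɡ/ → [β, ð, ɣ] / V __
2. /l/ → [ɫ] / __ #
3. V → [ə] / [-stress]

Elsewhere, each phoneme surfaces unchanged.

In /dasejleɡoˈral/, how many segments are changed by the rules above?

Segments that undergo a rule: /a/ → [ə] (rule 3); /e/ → [ə] (rule 3); /e/ → [ə] (rule 3); /ɡ/ → [ɣ] (rule 1); /o/ → [ə] (rule 3); /l/ → [ɫ] (rule 2).
All other segments surface unchanged.

6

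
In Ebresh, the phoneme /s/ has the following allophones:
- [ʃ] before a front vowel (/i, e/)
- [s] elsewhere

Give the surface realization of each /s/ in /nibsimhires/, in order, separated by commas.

Occurrence 1 (position 4): before a front vowel (/i, e/) → [ʃ].
Occurrence 2 (position 11): no conditioning environment matches → elsewhere allophone [s].

[ʃ], [s]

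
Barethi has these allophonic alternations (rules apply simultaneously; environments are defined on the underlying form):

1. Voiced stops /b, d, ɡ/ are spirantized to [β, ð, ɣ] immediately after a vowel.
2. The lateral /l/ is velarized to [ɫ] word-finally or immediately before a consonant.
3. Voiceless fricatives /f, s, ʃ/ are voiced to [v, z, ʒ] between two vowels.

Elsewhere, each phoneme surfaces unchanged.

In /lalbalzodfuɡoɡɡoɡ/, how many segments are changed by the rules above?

Segments that undergo a rule: /l/ → [ɫ] (rule 2); /l/ → [ɫ] (rule 2); /d/ → [ð] (rule 1); /ɡ/ → [ɣ] (rule 1); /ɡ/ → [ɣ] (rule 1); /ɡ/ → [ɣ] (rule 1).
All other segments surface unchanged.

6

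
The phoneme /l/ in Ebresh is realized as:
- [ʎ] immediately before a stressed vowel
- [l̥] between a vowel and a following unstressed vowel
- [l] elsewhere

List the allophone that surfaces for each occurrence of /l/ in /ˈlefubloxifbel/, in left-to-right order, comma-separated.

Occurrence 1 (position 1): immediately before a stressed vowel → [ʎ].
Occurrence 2 (position 6): no conditioning environment matches → elsewhere allophone [l].
Occurrence 3 (position 13): no conditioning environment matches → elsewhere allophone [l].

[ʎ], [l], [l]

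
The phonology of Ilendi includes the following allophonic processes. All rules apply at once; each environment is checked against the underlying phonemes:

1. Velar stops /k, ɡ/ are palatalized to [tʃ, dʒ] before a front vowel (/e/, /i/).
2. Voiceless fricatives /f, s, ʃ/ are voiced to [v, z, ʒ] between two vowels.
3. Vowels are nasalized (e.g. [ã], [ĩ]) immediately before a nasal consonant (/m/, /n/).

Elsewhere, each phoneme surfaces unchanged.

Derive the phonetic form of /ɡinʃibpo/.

Rule 1 applies to /ɡ/ (word-initial: before a front vowel) → [dʒ].
/i/ (between /ɡ/ and /n/): before a nasal consonant, so rule 3 applies → [ĩ].
/n/ — not in any rule's target class → [n].
/ʃ/ (between /n/ and /i/): rule 2 targets it, but not between two vowels → unchanged [ʃ].
/i/ (between /ʃ/ and /b/) fails the environment for rule 3, so it stays [i].
/b/ (between /i/ and /p/): no rule targets it → [b].
/p/ — not in any rule's target class → [p].
/o/ — word-final; rule 3 does not apply here → [o].

[dʒĩnʃibpo]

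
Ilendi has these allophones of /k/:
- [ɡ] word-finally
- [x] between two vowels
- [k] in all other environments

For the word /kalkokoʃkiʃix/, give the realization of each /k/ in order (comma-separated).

[k], [k], [x], [k]

Occurrence 1 (position 1): no conditioning environment matches → elsewhere allophone [k].
Occurrence 2 (position 4): no conditioning environment matches → elsewhere allophone [k].
Occurrence 3 (position 6): between two vowels → [x].
Occurrence 4 (position 9): no conditioning environment matches → elsewhere allophone [k].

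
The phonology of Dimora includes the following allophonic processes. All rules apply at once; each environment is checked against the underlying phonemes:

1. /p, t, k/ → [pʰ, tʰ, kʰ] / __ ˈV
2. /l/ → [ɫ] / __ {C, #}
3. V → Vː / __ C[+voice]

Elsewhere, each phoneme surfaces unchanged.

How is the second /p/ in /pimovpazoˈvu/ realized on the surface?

[p]

/p/ (between /v/ and /a/): rule 1 targets it, but not immediately before a stressed vowel → unchanged [p].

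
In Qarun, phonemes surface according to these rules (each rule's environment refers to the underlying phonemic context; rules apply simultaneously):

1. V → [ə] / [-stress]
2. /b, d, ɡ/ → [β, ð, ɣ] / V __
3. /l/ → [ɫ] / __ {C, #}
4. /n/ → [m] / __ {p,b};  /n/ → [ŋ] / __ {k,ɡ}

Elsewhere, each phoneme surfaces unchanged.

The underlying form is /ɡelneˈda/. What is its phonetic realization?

[ɡəɫnəˈða]

/ɡ/ (word-initial) is in the target of rule 2 but the environment (immediately after a vowel) is not met → [ɡ].
Rule 1 applies to /e/ (between /ɡ/ and /l/: in an unstressed syllable) → [ə].
Rule 3 applies to /l/ (between /e/ and /n/: word-finally or immediately before a consonant) → [ɫ].
/n/ (between /l/ and /e/) fails the environment for rule 4, so it stays [n].
/e/ (between /n/ and /d/) occurs in an unstressed syllable → [ə] by rule 1.
/d/ (between /e/ and /a/): immediately after a vowel, so rule 2 applies → [ð].
/a/ (word-final) is in the target of rule 1 but the environment (in an unstressed syllable) is not met → [a].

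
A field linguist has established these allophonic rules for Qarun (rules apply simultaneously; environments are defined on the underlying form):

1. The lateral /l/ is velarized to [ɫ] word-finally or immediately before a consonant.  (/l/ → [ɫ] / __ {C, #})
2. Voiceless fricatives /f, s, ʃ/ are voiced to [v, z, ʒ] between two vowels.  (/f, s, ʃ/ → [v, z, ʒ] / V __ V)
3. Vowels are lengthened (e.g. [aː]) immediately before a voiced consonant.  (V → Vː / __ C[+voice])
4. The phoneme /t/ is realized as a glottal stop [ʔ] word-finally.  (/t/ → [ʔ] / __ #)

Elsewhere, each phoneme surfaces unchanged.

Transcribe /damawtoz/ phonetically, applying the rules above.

[daːmaːwtoːz]

/d/ stays [d].
/a/ (between /d/ and /m/): before a voiced consonant, so rule 3 applies → [aː].
/m/ (between /a/ and /a/) is unaffected → [m].
/a/ (between /m/ and /w/) occurs before a voiced consonant → [aː] by rule 3.
/w/ stays [w].
/t/ (between /w/ and /o/) is in the target of rule 4 but the environment (word-finally) is not met → [t].
Rule 3 applies to /o/ (between /t/ and /z/: before a voiced consonant) → [oː].
/z/ (word-final): no rule targets it → [z].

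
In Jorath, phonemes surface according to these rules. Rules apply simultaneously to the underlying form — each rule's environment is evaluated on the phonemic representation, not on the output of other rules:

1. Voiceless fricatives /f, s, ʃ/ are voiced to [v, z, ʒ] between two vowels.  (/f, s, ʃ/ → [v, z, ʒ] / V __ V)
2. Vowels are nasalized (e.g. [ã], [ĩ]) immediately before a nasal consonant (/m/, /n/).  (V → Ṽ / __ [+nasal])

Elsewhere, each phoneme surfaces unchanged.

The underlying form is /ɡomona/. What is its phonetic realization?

[ɡõmõna]

/ɡ/ (word-initial): no rule targets it → [ɡ].
/o/ (between /ɡ/ and /m/): before a nasal consonant, so rule 2 applies → [õ].
/m/ stays [m].
Rule 2 applies to /o/ (between /m/ and /n/: before a nasal consonant) → [õ].
/n/ (between /o/ and /a/) is unaffected → [n].
/a/ (word-final) is in the target of rule 2 but the environment (before a nasal consonant) is not met → [a].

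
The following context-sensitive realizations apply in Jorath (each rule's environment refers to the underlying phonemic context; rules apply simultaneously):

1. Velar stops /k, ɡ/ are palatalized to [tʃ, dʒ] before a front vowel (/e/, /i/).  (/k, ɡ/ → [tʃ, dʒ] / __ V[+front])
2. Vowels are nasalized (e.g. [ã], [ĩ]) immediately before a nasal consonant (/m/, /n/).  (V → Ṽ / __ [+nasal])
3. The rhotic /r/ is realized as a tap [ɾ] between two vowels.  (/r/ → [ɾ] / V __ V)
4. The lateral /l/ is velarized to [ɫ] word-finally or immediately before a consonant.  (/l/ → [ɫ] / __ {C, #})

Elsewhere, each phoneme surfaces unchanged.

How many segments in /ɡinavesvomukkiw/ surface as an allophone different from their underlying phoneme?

4

Segments that undergo a rule: /ɡ/ → [dʒ] (rule 1); /i/ → [ĩ] (rule 2); /o/ → [õ] (rule 2); /k/ → [tʃ] (rule 1).
All other segments surface unchanged.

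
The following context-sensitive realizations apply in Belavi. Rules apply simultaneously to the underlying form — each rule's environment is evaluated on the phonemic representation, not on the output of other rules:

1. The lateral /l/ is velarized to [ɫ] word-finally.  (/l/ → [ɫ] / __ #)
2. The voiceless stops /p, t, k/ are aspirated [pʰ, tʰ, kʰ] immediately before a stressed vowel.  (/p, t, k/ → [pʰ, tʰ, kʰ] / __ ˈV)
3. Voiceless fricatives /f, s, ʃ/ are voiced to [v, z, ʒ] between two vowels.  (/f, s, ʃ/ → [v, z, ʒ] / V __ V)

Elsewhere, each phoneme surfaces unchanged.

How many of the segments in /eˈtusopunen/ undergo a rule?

2

Segments that undergo a rule: /t/ → [tʰ] (rule 2); /s/ → [z] (rule 3).
All other segments surface unchanged.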